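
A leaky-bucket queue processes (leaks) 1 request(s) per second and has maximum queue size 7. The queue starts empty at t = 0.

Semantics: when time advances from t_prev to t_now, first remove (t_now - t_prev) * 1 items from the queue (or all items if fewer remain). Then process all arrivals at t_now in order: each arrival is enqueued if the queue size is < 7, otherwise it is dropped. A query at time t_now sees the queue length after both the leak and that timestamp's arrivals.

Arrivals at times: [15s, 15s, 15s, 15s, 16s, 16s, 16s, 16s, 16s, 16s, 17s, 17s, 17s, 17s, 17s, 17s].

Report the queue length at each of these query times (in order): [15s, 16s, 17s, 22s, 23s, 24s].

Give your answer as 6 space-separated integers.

Answer: 4 7 7 2 1 0

Derivation:
Queue lengths at query times:
  query t=15s: backlog = 4
  query t=16s: backlog = 7
  query t=17s: backlog = 7
  query t=22s: backlog = 2
  query t=23s: backlog = 1
  query t=24s: backlog = 0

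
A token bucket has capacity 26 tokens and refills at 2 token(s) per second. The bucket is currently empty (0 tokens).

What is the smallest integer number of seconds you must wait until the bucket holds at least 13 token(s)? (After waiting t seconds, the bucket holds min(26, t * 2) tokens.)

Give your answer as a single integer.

Need t * 2 >= 13, so t >= 13/2.
Smallest integer t = ceil(13/2) = 7.

Answer: 7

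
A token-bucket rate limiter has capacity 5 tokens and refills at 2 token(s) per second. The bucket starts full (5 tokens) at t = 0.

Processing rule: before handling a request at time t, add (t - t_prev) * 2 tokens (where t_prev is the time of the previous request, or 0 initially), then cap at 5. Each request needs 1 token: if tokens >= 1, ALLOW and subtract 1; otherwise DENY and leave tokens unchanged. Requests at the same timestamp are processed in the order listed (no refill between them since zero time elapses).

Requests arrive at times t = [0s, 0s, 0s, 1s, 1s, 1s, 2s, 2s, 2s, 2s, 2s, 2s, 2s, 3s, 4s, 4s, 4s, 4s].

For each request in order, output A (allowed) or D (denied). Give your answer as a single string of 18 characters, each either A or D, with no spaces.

Answer: AAAAAAAAADDDDAAAAD

Derivation:
Simulating step by step:
  req#1 t=0s: ALLOW
  req#2 t=0s: ALLOW
  req#3 t=0s: ALLOW
  req#4 t=1s: ALLOW
  req#5 t=1s: ALLOW
  req#6 t=1s: ALLOW
  req#7 t=2s: ALLOW
  req#8 t=2s: ALLOW
  req#9 t=2s: ALLOW
  req#10 t=2s: DENY
  req#11 t=2s: DENY
  req#12 t=2s: DENY
  req#13 t=2s: DENY
  req#14 t=3s: ALLOW
  req#15 t=4s: ALLOW
  req#16 t=4s: ALLOW
  req#17 t=4s: ALLOW
  req#18 t=4s: DENY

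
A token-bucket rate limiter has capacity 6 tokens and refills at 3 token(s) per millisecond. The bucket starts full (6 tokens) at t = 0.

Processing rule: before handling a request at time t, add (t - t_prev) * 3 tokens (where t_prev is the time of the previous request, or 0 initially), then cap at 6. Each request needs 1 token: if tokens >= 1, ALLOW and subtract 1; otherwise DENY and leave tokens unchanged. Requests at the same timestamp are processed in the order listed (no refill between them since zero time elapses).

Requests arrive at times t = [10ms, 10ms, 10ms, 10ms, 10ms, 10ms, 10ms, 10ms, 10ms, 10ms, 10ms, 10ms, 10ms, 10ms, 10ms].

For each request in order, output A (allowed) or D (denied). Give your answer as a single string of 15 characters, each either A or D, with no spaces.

Answer: AAAAAADDDDDDDDD

Derivation:
Simulating step by step:
  req#1 t=10ms: ALLOW
  req#2 t=10ms: ALLOW
  req#3 t=10ms: ALLOW
  req#4 t=10ms: ALLOW
  req#5 t=10ms: ALLOW
  req#6 t=10ms: ALLOW
  req#7 t=10ms: DENY
  req#8 t=10ms: DENY
  req#9 t=10ms: DENY
  req#10 t=10ms: DENY
  req#11 t=10ms: DENY
  req#12 t=10ms: DENY
  req#13 t=10ms: DENY
  req#14 t=10ms: DENY
  req#15 t=10ms: DENY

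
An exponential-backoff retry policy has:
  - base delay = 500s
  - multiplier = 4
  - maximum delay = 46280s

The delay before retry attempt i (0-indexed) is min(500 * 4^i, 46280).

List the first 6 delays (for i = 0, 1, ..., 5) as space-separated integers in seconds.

Answer: 500 2000 8000 32000 46280 46280

Derivation:
Computing each delay:
  i=0: min(500*4^0, 46280) = 500
  i=1: min(500*4^1, 46280) = 2000
  i=2: min(500*4^2, 46280) = 8000
  i=3: min(500*4^3, 46280) = 32000
  i=4: min(500*4^4, 46280) = 46280
  i=5: min(500*4^5, 46280) = 46280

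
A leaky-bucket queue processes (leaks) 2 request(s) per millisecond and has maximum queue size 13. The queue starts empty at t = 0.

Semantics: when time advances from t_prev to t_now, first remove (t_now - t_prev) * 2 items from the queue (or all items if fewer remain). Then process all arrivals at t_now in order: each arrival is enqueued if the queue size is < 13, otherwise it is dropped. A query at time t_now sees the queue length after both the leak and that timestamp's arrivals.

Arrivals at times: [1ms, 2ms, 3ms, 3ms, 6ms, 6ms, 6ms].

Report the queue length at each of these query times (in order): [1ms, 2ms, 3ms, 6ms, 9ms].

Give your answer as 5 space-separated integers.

Answer: 1 1 2 3 0

Derivation:
Queue lengths at query times:
  query t=1ms: backlog = 1
  query t=2ms: backlog = 1
  query t=3ms: backlog = 2
  query t=6ms: backlog = 3
  query t=9ms: backlog = 0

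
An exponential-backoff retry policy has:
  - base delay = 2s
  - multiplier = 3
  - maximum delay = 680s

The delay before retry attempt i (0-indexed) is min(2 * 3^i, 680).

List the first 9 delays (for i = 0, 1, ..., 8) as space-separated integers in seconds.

Computing each delay:
  i=0: min(2*3^0, 680) = 2
  i=1: min(2*3^1, 680) = 6
  i=2: min(2*3^2, 680) = 18
  i=3: min(2*3^3, 680) = 54
  i=4: min(2*3^4, 680) = 162
  i=5: min(2*3^5, 680) = 486
  i=6: min(2*3^6, 680) = 680
  i=7: min(2*3^7, 680) = 680
  i=8: min(2*3^8, 680) = 680

Answer: 2 6 18 54 162 486 680 680 680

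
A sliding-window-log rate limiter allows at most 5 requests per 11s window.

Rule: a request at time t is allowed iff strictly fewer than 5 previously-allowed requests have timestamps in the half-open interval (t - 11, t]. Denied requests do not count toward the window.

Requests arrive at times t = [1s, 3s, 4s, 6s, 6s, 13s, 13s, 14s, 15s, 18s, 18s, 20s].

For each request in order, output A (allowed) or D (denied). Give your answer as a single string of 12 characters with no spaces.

Answer: AAAAAADAAAAD

Derivation:
Tracking allowed requests in the window:
  req#1 t=1s: ALLOW
  req#2 t=3s: ALLOW
  req#3 t=4s: ALLOW
  req#4 t=6s: ALLOW
  req#5 t=6s: ALLOW
  req#6 t=13s: ALLOW
  req#7 t=13s: DENY
  req#8 t=14s: ALLOW
  req#9 t=15s: ALLOW
  req#10 t=18s: ALLOW
  req#11 t=18s: ALLOW
  req#12 t=20s: DENY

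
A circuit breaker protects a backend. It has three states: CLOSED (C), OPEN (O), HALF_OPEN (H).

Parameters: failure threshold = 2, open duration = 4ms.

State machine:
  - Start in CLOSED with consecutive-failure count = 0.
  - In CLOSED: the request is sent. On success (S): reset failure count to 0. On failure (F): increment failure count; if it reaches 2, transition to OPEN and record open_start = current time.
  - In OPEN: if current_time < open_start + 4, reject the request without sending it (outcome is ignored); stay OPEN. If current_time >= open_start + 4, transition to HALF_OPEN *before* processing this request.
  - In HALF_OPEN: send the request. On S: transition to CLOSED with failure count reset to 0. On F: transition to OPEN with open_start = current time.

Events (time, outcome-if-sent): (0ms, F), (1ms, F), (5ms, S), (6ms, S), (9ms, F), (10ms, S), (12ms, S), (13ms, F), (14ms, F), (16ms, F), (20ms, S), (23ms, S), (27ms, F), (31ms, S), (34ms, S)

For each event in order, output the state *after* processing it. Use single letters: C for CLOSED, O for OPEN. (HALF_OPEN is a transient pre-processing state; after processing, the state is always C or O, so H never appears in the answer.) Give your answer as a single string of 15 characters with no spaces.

Answer: COCCCCCCOOCCCCC

Derivation:
State after each event:
  event#1 t=0ms outcome=F: state=CLOSED
  event#2 t=1ms outcome=F: state=OPEN
  event#3 t=5ms outcome=S: state=CLOSED
  event#4 t=6ms outcome=S: state=CLOSED
  event#5 t=9ms outcome=F: state=CLOSED
  event#6 t=10ms outcome=S: state=CLOSED
  event#7 t=12ms outcome=S: state=CLOSED
  event#8 t=13ms outcome=F: state=CLOSED
  event#9 t=14ms outcome=F: state=OPEN
  event#10 t=16ms outcome=F: state=OPEN
  event#11 t=20ms outcome=S: state=CLOSED
  event#12 t=23ms outcome=S: state=CLOSED
  event#13 t=27ms outcome=F: state=CLOSED
  event#14 t=31ms outcome=S: state=CLOSED
  event#15 t=34ms outcome=S: state=CLOSED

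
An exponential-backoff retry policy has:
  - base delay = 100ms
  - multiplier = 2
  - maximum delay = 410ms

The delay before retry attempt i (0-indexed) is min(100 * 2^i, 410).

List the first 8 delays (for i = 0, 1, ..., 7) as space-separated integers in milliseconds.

Computing each delay:
  i=0: min(100*2^0, 410) = 100
  i=1: min(100*2^1, 410) = 200
  i=2: min(100*2^2, 410) = 400
  i=3: min(100*2^3, 410) = 410
  i=4: min(100*2^4, 410) = 410
  i=5: min(100*2^5, 410) = 410
  i=6: min(100*2^6, 410) = 410
  i=7: min(100*2^7, 410) = 410

Answer: 100 200 400 410 410 410 410 410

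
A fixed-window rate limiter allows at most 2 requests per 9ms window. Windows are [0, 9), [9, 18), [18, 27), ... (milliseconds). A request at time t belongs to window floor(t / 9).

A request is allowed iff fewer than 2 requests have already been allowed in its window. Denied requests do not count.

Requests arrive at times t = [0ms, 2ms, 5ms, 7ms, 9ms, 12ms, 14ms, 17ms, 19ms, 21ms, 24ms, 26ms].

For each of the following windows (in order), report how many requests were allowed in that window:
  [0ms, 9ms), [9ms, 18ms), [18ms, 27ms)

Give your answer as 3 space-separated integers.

Processing requests:
  req#1 t=0ms (window 0): ALLOW
  req#2 t=2ms (window 0): ALLOW
  req#3 t=5ms (window 0): DENY
  req#4 t=7ms (window 0): DENY
  req#5 t=9ms (window 1): ALLOW
  req#6 t=12ms (window 1): ALLOW
  req#7 t=14ms (window 1): DENY
  req#8 t=17ms (window 1): DENY
  req#9 t=19ms (window 2): ALLOW
  req#10 t=21ms (window 2): ALLOW
  req#11 t=24ms (window 2): DENY
  req#12 t=26ms (window 2): DENY

Allowed counts by window: 2 2 2

Answer: 2 2 2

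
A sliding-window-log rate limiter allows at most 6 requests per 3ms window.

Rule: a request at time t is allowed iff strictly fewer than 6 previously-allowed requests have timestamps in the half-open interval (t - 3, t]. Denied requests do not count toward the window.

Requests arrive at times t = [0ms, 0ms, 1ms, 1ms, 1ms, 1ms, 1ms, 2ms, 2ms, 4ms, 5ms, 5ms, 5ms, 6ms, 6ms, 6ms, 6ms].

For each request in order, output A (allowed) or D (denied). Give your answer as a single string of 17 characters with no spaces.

Tracking allowed requests in the window:
  req#1 t=0ms: ALLOW
  req#2 t=0ms: ALLOW
  req#3 t=1ms: ALLOW
  req#4 t=1ms: ALLOW
  req#5 t=1ms: ALLOW
  req#6 t=1ms: ALLOW
  req#7 t=1ms: DENY
  req#8 t=2ms: DENY
  req#9 t=2ms: DENY
  req#10 t=4ms: ALLOW
  req#11 t=5ms: ALLOW
  req#12 t=5ms: ALLOW
  req#13 t=5ms: ALLOW
  req#14 t=6ms: ALLOW
  req#15 t=6ms: ALLOW
  req#16 t=6ms: DENY
  req#17 t=6ms: DENY

Answer: AAAAAADDDAAAAAADD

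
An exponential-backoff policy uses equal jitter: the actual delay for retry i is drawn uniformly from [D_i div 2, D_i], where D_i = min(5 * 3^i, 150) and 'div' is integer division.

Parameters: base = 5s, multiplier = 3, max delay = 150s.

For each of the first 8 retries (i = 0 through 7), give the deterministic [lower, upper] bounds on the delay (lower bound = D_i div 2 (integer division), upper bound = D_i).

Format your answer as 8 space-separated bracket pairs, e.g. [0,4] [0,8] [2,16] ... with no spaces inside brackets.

Answer: [2,5] [7,15] [22,45] [67,135] [75,150] [75,150] [75,150] [75,150]

Derivation:
Computing bounds per retry:
  i=0: D_i=min(5*3^0,150)=5, bounds=[2,5]
  i=1: D_i=min(5*3^1,150)=15, bounds=[7,15]
  i=2: D_i=min(5*3^2,150)=45, bounds=[22,45]
  i=3: D_i=min(5*3^3,150)=135, bounds=[67,135]
  i=4: D_i=min(5*3^4,150)=150, bounds=[75,150]
  i=5: D_i=min(5*3^5,150)=150, bounds=[75,150]
  i=6: D_i=min(5*3^6,150)=150, bounds=[75,150]
  i=7: D_i=min(5*3^7,150)=150, bounds=[75,150]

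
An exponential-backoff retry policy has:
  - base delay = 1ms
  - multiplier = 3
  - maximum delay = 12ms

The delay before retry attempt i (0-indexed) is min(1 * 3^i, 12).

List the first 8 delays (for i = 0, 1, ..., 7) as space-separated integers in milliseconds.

Computing each delay:
  i=0: min(1*3^0, 12) = 1
  i=1: min(1*3^1, 12) = 3
  i=2: min(1*3^2, 12) = 9
  i=3: min(1*3^3, 12) = 12
  i=4: min(1*3^4, 12) = 12
  i=5: min(1*3^5, 12) = 12
  i=6: min(1*3^6, 12) = 12
  i=7: min(1*3^7, 12) = 12

Answer: 1 3 9 12 12 12 12 12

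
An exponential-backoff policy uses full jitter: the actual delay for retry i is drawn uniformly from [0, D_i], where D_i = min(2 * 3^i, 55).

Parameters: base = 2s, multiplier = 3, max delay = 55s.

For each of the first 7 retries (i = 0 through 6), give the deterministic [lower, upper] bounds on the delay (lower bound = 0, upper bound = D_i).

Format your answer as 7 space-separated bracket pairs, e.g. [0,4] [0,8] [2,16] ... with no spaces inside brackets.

Answer: [0,2] [0,6] [0,18] [0,54] [0,55] [0,55] [0,55]

Derivation:
Computing bounds per retry:
  i=0: D_i=min(2*3^0,55)=2, bounds=[0,2]
  i=1: D_i=min(2*3^1,55)=6, bounds=[0,6]
  i=2: D_i=min(2*3^2,55)=18, bounds=[0,18]
  i=3: D_i=min(2*3^3,55)=54, bounds=[0,54]
  i=4: D_i=min(2*3^4,55)=55, bounds=[0,55]
  i=5: D_i=min(2*3^5,55)=55, bounds=[0,55]
  i=6: D_i=min(2*3^6,55)=55, bounds=[0,55]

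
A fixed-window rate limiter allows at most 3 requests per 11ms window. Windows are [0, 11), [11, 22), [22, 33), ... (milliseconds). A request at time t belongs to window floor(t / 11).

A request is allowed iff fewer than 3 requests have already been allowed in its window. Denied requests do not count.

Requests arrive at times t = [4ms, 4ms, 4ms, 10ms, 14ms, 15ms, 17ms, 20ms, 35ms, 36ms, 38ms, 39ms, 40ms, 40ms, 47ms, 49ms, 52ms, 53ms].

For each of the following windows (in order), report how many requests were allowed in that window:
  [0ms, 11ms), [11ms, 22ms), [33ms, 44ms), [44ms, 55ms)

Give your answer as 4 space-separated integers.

Answer: 3 3 3 3

Derivation:
Processing requests:
  req#1 t=4ms (window 0): ALLOW
  req#2 t=4ms (window 0): ALLOW
  req#3 t=4ms (window 0): ALLOW
  req#4 t=10ms (window 0): DENY
  req#5 t=14ms (window 1): ALLOW
  req#6 t=15ms (window 1): ALLOW
  req#7 t=17ms (window 1): ALLOW
  req#8 t=20ms (window 1): DENY
  req#9 t=35ms (window 3): ALLOW
  req#10 t=36ms (window 3): ALLOW
  req#11 t=38ms (window 3): ALLOW
  req#12 t=39ms (window 3): DENY
  req#13 t=40ms (window 3): DENY
  req#14 t=40ms (window 3): DENY
  req#15 t=47ms (window 4): ALLOW
  req#16 t=49ms (window 4): ALLOW
  req#17 t=52ms (window 4): ALLOW
  req#18 t=53ms (window 4): DENY

Allowed counts by window: 3 3 3 3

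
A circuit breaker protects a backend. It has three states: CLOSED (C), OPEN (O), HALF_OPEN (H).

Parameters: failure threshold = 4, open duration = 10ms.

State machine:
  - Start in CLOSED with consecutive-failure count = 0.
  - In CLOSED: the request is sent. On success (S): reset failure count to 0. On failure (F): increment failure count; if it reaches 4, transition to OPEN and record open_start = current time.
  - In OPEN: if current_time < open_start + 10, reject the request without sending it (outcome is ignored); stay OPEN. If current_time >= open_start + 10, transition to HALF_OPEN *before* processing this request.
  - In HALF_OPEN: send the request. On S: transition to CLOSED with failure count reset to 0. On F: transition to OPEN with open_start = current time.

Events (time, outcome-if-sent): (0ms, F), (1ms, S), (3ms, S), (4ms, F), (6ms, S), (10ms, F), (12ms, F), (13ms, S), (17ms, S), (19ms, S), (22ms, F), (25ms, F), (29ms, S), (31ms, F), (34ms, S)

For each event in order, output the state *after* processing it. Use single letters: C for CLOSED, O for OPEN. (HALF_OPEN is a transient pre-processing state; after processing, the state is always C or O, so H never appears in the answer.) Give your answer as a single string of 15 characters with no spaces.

State after each event:
  event#1 t=0ms outcome=F: state=CLOSED
  event#2 t=1ms outcome=S: state=CLOSED
  event#3 t=3ms outcome=S: state=CLOSED
  event#4 t=4ms outcome=F: state=CLOSED
  event#5 t=6ms outcome=S: state=CLOSED
  event#6 t=10ms outcome=F: state=CLOSED
  event#7 t=12ms outcome=F: state=CLOSED
  event#8 t=13ms outcome=S: state=CLOSED
  event#9 t=17ms outcome=S: state=CLOSED
  event#10 t=19ms outcome=S: state=CLOSED
  event#11 t=22ms outcome=F: state=CLOSED
  event#12 t=25ms outcome=F: state=CLOSED
  event#13 t=29ms outcome=S: state=CLOSED
  event#14 t=31ms outcome=F: state=CLOSED
  event#15 t=34ms outcome=S: state=CLOSED

Answer: CCCCCCCCCCCCCCC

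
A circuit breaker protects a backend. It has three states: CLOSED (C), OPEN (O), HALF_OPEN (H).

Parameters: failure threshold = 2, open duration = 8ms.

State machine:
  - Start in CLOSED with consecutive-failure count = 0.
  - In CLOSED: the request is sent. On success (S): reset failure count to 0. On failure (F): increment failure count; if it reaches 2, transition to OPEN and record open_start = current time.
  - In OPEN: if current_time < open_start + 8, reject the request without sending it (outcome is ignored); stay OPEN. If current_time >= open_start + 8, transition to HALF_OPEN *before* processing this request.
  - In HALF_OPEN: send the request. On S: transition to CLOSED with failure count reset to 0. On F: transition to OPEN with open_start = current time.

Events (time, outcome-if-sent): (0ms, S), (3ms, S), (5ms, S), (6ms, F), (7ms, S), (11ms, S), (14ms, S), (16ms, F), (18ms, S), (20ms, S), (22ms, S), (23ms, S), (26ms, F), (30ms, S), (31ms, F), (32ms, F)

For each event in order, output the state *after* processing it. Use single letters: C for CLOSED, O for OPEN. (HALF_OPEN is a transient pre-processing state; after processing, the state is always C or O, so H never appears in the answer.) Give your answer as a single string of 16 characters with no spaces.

Answer: CCCCCCCCCCCCCCCO

Derivation:
State after each event:
  event#1 t=0ms outcome=S: state=CLOSED
  event#2 t=3ms outcome=S: state=CLOSED
  event#3 t=5ms outcome=S: state=CLOSED
  event#4 t=6ms outcome=F: state=CLOSED
  event#5 t=7ms outcome=S: state=CLOSED
  event#6 t=11ms outcome=S: state=CLOSED
  event#7 t=14ms outcome=S: state=CLOSED
  event#8 t=16ms outcome=F: state=CLOSED
  event#9 t=18ms outcome=S: state=CLOSED
  event#10 t=20ms outcome=S: state=CLOSED
  event#11 t=22ms outcome=S: state=CLOSED
  event#12 t=23ms outcome=S: state=CLOSED
  event#13 t=26ms outcome=F: state=CLOSED
  event#14 t=30ms outcome=S: state=CLOSED
  event#15 t=31ms outcome=F: state=CLOSED
  event#16 t=32ms outcome=F: state=OPEN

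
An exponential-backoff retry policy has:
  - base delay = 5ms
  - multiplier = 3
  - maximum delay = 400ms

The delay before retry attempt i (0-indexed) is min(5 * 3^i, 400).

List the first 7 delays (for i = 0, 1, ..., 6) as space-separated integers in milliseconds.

Answer: 5 15 45 135 400 400 400

Derivation:
Computing each delay:
  i=0: min(5*3^0, 400) = 5
  i=1: min(5*3^1, 400) = 15
  i=2: min(5*3^2, 400) = 45
  i=3: min(5*3^3, 400) = 135
  i=4: min(5*3^4, 400) = 400
  i=5: min(5*3^5, 400) = 400
  i=6: min(5*3^6, 400) = 400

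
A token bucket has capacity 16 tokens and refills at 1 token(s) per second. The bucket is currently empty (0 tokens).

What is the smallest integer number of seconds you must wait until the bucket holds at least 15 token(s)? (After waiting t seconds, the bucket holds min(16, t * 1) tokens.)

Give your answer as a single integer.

Answer: 15

Derivation:
Need t * 1 >= 15, so t >= 15/1.
Smallest integer t = ceil(15/1) = 15.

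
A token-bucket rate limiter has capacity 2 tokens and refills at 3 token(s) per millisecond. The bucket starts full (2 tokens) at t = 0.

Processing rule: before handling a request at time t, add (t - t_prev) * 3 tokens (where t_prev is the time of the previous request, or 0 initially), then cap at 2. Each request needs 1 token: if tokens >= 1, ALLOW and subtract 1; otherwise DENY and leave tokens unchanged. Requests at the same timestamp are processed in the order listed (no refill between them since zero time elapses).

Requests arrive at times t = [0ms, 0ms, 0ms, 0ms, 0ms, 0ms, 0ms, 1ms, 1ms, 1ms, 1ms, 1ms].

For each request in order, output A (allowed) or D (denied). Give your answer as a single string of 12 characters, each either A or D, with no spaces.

Simulating step by step:
  req#1 t=0ms: ALLOW
  req#2 t=0ms: ALLOW
  req#3 t=0ms: DENY
  req#4 t=0ms: DENY
  req#5 t=0ms: DENY
  req#6 t=0ms: DENY
  req#7 t=0ms: DENY
  req#8 t=1ms: ALLOW
  req#9 t=1ms: ALLOW
  req#10 t=1ms: DENY
  req#11 t=1ms: DENY
  req#12 t=1ms: DENY

Answer: AADDDDDAADDD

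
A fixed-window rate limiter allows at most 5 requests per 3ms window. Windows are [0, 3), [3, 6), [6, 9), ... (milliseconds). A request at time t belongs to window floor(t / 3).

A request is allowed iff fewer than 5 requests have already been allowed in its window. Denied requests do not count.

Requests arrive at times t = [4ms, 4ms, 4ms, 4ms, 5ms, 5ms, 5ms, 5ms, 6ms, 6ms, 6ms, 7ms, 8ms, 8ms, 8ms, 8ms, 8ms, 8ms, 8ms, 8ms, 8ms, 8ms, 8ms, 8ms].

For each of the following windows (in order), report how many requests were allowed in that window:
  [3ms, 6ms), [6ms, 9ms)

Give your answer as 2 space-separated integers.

Answer: 5 5

Derivation:
Processing requests:
  req#1 t=4ms (window 1): ALLOW
  req#2 t=4ms (window 1): ALLOW
  req#3 t=4ms (window 1): ALLOW
  req#4 t=4ms (window 1): ALLOW
  req#5 t=5ms (window 1): ALLOW
  req#6 t=5ms (window 1): DENY
  req#7 t=5ms (window 1): DENY
  req#8 t=5ms (window 1): DENY
  req#9 t=6ms (window 2): ALLOW
  req#10 t=6ms (window 2): ALLOW
  req#11 t=6ms (window 2): ALLOW
  req#12 t=7ms (window 2): ALLOW
  req#13 t=8ms (window 2): ALLOW
  req#14 t=8ms (window 2): DENY
  req#15 t=8ms (window 2): DENY
  req#16 t=8ms (window 2): DENY
  req#17 t=8ms (window 2): DENY
  req#18 t=8ms (window 2): DENY
  req#19 t=8ms (window 2): DENY
  req#20 t=8ms (window 2): DENY
  req#21 t=8ms (window 2): DENY
  req#22 t=8ms (window 2): DENY
  req#23 t=8ms (window 2): DENY
  req#24 t=8ms (window 2): DENY

Allowed counts by window: 5 5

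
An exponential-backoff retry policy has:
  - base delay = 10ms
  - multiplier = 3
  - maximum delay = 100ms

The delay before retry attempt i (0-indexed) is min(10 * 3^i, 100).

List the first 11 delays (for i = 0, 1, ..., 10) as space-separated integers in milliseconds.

Answer: 10 30 90 100 100 100 100 100 100 100 100

Derivation:
Computing each delay:
  i=0: min(10*3^0, 100) = 10
  i=1: min(10*3^1, 100) = 30
  i=2: min(10*3^2, 100) = 90
  i=3: min(10*3^3, 100) = 100
  i=4: min(10*3^4, 100) = 100
  i=5: min(10*3^5, 100) = 100
  i=6: min(10*3^6, 100) = 100
  i=7: min(10*3^7, 100) = 100
  i=8: min(10*3^8, 100) = 100
  i=9: min(10*3^9, 100) = 100
  i=10: min(10*3^10, 100) = 100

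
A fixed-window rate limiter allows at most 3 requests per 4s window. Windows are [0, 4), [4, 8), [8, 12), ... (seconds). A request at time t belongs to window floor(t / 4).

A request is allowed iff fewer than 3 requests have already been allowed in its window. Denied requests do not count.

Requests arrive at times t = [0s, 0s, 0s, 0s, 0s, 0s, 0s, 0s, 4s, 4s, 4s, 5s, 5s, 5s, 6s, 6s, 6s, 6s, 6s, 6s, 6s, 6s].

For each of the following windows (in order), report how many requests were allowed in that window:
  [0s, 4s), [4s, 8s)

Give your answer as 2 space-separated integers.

Processing requests:
  req#1 t=0s (window 0): ALLOW
  req#2 t=0s (window 0): ALLOW
  req#3 t=0s (window 0): ALLOW
  req#4 t=0s (window 0): DENY
  req#5 t=0s (window 0): DENY
  req#6 t=0s (window 0): DENY
  req#7 t=0s (window 0): DENY
  req#8 t=0s (window 0): DENY
  req#9 t=4s (window 1): ALLOW
  req#10 t=4s (window 1): ALLOW
  req#11 t=4s (window 1): ALLOW
  req#12 t=5s (window 1): DENY
  req#13 t=5s (window 1): DENY
  req#14 t=5s (window 1): DENY
  req#15 t=6s (window 1): DENY
  req#16 t=6s (window 1): DENY
  req#17 t=6s (window 1): DENY
  req#18 t=6s (window 1): DENY
  req#19 t=6s (window 1): DENY
  req#20 t=6s (window 1): DENY
  req#21 t=6s (window 1): DENY
  req#22 t=6s (window 1): DENY

Allowed counts by window: 3 3

Answer: 3 3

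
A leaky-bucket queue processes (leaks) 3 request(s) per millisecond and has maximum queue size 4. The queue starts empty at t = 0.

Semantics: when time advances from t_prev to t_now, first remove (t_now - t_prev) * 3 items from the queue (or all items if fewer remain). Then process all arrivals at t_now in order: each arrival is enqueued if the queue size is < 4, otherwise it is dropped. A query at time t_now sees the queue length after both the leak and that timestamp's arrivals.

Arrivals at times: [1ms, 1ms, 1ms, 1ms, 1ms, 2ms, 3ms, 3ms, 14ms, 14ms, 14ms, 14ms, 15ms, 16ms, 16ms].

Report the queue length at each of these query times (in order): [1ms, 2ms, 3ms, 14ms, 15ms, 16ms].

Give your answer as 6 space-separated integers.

Answer: 4 2 2 4 2 2

Derivation:
Queue lengths at query times:
  query t=1ms: backlog = 4
  query t=2ms: backlog = 2
  query t=3ms: backlog = 2
  query t=14ms: backlog = 4
  query t=15ms: backlog = 2
  query t=16ms: backlog = 2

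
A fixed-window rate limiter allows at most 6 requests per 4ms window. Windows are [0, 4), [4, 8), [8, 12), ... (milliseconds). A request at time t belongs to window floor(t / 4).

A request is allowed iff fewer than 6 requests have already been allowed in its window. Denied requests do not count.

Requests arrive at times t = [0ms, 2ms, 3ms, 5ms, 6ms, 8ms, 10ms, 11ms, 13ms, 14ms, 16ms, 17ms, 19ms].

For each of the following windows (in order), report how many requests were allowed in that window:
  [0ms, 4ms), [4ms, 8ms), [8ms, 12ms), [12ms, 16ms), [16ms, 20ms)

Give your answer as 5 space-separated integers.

Processing requests:
  req#1 t=0ms (window 0): ALLOW
  req#2 t=2ms (window 0): ALLOW
  req#3 t=3ms (window 0): ALLOW
  req#4 t=5ms (window 1): ALLOW
  req#5 t=6ms (window 1): ALLOW
  req#6 t=8ms (window 2): ALLOW
  req#7 t=10ms (window 2): ALLOW
  req#8 t=11ms (window 2): ALLOW
  req#9 t=13ms (window 3): ALLOW
  req#10 t=14ms (window 3): ALLOW
  req#11 t=16ms (window 4): ALLOW
  req#12 t=17ms (window 4): ALLOW
  req#13 t=19ms (window 4): ALLOW

Allowed counts by window: 3 2 3 2 3

Answer: 3 2 3 2 3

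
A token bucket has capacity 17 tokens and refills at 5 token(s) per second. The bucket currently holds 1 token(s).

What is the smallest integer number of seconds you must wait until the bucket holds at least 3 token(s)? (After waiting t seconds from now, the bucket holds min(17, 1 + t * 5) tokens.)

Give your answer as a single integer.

Answer: 1

Derivation:
Need 1 + t * 5 >= 3, so t >= 2/5.
Smallest integer t = ceil(2/5) = 1.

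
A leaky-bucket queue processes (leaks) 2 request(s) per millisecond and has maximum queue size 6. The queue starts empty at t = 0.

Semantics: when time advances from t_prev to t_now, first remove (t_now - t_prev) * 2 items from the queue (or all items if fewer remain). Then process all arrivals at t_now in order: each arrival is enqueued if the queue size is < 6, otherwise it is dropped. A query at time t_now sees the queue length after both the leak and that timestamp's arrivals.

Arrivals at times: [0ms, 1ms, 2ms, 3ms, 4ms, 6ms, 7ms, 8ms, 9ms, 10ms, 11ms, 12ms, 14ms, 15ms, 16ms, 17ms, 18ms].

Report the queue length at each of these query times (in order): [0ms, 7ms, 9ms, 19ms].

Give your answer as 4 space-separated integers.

Answer: 1 1 1 0

Derivation:
Queue lengths at query times:
  query t=0ms: backlog = 1
  query t=7ms: backlog = 1
  query t=9ms: backlog = 1
  query t=19ms: backlog = 0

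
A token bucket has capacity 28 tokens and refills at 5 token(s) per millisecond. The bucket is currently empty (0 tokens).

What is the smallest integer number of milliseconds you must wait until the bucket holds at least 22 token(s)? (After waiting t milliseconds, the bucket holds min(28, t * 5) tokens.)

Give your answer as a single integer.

Answer: 5

Derivation:
Need t * 5 >= 22, so t >= 22/5.
Smallest integer t = ceil(22/5) = 5.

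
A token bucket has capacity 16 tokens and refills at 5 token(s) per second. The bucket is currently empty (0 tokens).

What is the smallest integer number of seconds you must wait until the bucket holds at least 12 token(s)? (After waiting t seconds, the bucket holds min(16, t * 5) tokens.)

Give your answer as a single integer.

Need t * 5 >= 12, so t >= 12/5.
Smallest integer t = ceil(12/5) = 3.

Answer: 3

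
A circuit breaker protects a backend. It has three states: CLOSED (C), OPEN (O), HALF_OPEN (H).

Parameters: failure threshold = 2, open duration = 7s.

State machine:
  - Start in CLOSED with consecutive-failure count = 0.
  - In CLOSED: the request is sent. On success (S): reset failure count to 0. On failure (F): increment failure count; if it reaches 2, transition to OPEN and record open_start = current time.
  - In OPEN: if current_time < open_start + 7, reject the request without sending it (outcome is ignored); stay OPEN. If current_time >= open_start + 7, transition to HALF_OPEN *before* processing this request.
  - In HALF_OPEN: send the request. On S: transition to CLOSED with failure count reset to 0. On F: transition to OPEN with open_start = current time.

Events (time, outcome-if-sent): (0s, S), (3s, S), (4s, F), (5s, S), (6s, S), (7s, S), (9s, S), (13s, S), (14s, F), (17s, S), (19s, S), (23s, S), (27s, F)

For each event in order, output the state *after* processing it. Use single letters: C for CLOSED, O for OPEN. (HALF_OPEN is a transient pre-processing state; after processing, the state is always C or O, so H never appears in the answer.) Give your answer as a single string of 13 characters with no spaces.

Answer: CCCCCCCCCCCCC

Derivation:
State after each event:
  event#1 t=0s outcome=S: state=CLOSED
  event#2 t=3s outcome=S: state=CLOSED
  event#3 t=4s outcome=F: state=CLOSED
  event#4 t=5s outcome=S: state=CLOSED
  event#5 t=6s outcome=S: state=CLOSED
  event#6 t=7s outcome=S: state=CLOSED
  event#7 t=9s outcome=S: state=CLOSED
  event#8 t=13s outcome=S: state=CLOSED
  event#9 t=14s outcome=F: state=CLOSED
  event#10 t=17s outcome=S: state=CLOSED
  event#11 t=19s outcome=S: state=CLOSED
  event#12 t=23s outcome=S: state=CLOSED
  event#13 t=27s outcome=F: state=CLOSED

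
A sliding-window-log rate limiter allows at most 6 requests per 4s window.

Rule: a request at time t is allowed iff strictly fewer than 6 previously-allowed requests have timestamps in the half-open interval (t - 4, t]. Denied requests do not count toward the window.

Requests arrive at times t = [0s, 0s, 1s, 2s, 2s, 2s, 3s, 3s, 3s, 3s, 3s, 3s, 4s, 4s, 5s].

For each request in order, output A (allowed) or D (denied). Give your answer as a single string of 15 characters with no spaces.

Answer: AAAAAADDDDDDAAA

Derivation:
Tracking allowed requests in the window:
  req#1 t=0s: ALLOW
  req#2 t=0s: ALLOW
  req#3 t=1s: ALLOW
  req#4 t=2s: ALLOW
  req#5 t=2s: ALLOW
  req#6 t=2s: ALLOW
  req#7 t=3s: DENY
  req#8 t=3s: DENY
  req#9 t=3s: DENY
  req#10 t=3s: DENY
  req#11 t=3s: DENY
  req#12 t=3s: DENY
  req#13 t=4s: ALLOW
  req#14 t=4s: ALLOW
  req#15 t=5s: ALLOW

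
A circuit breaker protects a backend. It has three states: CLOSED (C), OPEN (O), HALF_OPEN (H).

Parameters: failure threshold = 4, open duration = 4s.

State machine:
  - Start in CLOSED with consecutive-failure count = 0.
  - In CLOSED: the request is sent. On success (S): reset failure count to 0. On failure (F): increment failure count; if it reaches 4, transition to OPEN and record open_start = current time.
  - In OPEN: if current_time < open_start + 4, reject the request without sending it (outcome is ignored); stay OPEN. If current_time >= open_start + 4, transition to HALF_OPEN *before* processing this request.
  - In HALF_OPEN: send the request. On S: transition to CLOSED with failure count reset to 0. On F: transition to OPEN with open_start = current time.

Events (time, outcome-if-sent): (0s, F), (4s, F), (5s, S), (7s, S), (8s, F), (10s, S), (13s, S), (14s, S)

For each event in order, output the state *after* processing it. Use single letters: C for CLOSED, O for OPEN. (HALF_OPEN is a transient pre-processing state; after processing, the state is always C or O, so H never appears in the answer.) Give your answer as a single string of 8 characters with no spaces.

Answer: CCCCCCCC

Derivation:
State after each event:
  event#1 t=0s outcome=F: state=CLOSED
  event#2 t=4s outcome=F: state=CLOSED
  event#3 t=5s outcome=S: state=CLOSED
  event#4 t=7s outcome=S: state=CLOSED
  event#5 t=8s outcome=F: state=CLOSED
  event#6 t=10s outcome=S: state=CLOSED
  event#7 t=13s outcome=S: state=CLOSED
  event#8 t=14s outcome=S: state=CLOSED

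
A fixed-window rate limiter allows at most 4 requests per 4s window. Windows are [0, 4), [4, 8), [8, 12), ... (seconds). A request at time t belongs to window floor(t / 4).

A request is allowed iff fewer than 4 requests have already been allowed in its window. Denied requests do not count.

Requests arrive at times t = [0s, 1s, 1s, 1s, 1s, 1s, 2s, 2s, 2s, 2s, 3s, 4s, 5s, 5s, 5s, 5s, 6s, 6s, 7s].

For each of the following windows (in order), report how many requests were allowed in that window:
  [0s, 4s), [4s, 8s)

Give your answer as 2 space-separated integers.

Answer: 4 4

Derivation:
Processing requests:
  req#1 t=0s (window 0): ALLOW
  req#2 t=1s (window 0): ALLOW
  req#3 t=1s (window 0): ALLOW
  req#4 t=1s (window 0): ALLOW
  req#5 t=1s (window 0): DENY
  req#6 t=1s (window 0): DENY
  req#7 t=2s (window 0): DENY
  req#8 t=2s (window 0): DENY
  req#9 t=2s (window 0): DENY
  req#10 t=2s (window 0): DENY
  req#11 t=3s (window 0): DENY
  req#12 t=4s (window 1): ALLOW
  req#13 t=5s (window 1): ALLOW
  req#14 t=5s (window 1): ALLOW
  req#15 t=5s (window 1): ALLOW
  req#16 t=5s (window 1): DENY
  req#17 t=6s (window 1): DENY
  req#18 t=6s (window 1): DENY
  req#19 t=7s (window 1): DENY

Allowed counts by window: 4 4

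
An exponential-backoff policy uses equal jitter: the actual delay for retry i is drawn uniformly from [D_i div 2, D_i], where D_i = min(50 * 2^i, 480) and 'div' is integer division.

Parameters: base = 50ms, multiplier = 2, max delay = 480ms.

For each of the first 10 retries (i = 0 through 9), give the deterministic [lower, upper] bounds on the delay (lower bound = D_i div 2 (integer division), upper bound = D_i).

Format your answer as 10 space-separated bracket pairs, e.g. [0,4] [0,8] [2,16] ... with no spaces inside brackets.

Computing bounds per retry:
  i=0: D_i=min(50*2^0,480)=50, bounds=[25,50]
  i=1: D_i=min(50*2^1,480)=100, bounds=[50,100]
  i=2: D_i=min(50*2^2,480)=200, bounds=[100,200]
  i=3: D_i=min(50*2^3,480)=400, bounds=[200,400]
  i=4: D_i=min(50*2^4,480)=480, bounds=[240,480]
  i=5: D_i=min(50*2^5,480)=480, bounds=[240,480]
  i=6: D_i=min(50*2^6,480)=480, bounds=[240,480]
  i=7: D_i=min(50*2^7,480)=480, bounds=[240,480]
  i=8: D_i=min(50*2^8,480)=480, bounds=[240,480]
  i=9: D_i=min(50*2^9,480)=480, bounds=[240,480]

Answer: [25,50] [50,100] [100,200] [200,400] [240,480] [240,480] [240,480] [240,480] [240,480] [240,480]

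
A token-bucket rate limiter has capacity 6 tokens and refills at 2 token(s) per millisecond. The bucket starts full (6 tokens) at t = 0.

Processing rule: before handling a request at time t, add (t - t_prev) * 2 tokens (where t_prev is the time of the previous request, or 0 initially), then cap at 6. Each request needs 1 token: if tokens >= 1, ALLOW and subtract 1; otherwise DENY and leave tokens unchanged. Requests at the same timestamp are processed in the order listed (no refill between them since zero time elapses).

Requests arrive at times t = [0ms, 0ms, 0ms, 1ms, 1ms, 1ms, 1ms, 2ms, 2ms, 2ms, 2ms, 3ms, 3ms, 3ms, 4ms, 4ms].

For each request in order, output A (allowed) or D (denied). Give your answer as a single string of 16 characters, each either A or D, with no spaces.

Simulating step by step:
  req#1 t=0ms: ALLOW
  req#2 t=0ms: ALLOW
  req#3 t=0ms: ALLOW
  req#4 t=1ms: ALLOW
  req#5 t=1ms: ALLOW
  req#6 t=1ms: ALLOW
  req#7 t=1ms: ALLOW
  req#8 t=2ms: ALLOW
  req#9 t=2ms: ALLOW
  req#10 t=2ms: ALLOW
  req#11 t=2ms: DENY
  req#12 t=3ms: ALLOW
  req#13 t=3ms: ALLOW
  req#14 t=3ms: DENY
  req#15 t=4ms: ALLOW
  req#16 t=4ms: ALLOW

Answer: AAAAAAAAAADAADAA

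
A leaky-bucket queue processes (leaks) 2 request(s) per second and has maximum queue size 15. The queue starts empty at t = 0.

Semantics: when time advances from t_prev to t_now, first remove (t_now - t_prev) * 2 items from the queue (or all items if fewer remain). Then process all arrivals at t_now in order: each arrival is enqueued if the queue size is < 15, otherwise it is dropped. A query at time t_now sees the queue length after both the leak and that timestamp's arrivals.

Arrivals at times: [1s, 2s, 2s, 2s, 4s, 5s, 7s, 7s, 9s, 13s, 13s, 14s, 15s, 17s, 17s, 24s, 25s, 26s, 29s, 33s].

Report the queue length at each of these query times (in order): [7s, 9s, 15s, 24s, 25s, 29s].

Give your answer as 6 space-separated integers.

Queue lengths at query times:
  query t=7s: backlog = 2
  query t=9s: backlog = 1
  query t=15s: backlog = 1
  query t=24s: backlog = 1
  query t=25s: backlog = 1
  query t=29s: backlog = 1

Answer: 2 1 1 1 1 1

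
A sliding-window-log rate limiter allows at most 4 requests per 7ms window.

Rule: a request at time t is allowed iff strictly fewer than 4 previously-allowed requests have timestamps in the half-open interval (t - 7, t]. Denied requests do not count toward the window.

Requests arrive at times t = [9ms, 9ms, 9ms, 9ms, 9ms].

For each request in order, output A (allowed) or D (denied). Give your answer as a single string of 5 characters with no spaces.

Answer: AAAAD

Derivation:
Tracking allowed requests in the window:
  req#1 t=9ms: ALLOW
  req#2 t=9ms: ALLOW
  req#3 t=9ms: ALLOW
  req#4 t=9ms: ALLOW
  req#5 t=9ms: DENY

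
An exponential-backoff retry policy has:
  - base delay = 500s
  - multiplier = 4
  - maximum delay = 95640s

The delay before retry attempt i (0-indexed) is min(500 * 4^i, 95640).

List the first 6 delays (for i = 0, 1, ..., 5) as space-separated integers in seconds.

Answer: 500 2000 8000 32000 95640 95640

Derivation:
Computing each delay:
  i=0: min(500*4^0, 95640) = 500
  i=1: min(500*4^1, 95640) = 2000
  i=2: min(500*4^2, 95640) = 8000
  i=3: min(500*4^3, 95640) = 32000
  i=4: min(500*4^4, 95640) = 95640
  i=5: min(500*4^5, 95640) = 95640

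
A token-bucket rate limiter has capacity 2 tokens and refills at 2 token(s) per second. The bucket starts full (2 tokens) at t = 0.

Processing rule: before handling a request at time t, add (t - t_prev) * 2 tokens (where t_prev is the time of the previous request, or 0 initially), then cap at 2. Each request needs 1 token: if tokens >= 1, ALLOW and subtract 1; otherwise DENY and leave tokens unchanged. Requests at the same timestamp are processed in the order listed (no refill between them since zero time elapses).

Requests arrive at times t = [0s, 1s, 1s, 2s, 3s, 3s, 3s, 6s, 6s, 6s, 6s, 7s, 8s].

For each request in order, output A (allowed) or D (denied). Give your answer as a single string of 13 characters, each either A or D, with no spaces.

Simulating step by step:
  req#1 t=0s: ALLOW
  req#2 t=1s: ALLOW
  req#3 t=1s: ALLOW
  req#4 t=2s: ALLOW
  req#5 t=3s: ALLOW
  req#6 t=3s: ALLOW
  req#7 t=3s: DENY
  req#8 t=6s: ALLOW
  req#9 t=6s: ALLOW
  req#10 t=6s: DENY
  req#11 t=6s: DENY
  req#12 t=7s: ALLOW
  req#13 t=8s: ALLOW

Answer: AAAAAADAADDAA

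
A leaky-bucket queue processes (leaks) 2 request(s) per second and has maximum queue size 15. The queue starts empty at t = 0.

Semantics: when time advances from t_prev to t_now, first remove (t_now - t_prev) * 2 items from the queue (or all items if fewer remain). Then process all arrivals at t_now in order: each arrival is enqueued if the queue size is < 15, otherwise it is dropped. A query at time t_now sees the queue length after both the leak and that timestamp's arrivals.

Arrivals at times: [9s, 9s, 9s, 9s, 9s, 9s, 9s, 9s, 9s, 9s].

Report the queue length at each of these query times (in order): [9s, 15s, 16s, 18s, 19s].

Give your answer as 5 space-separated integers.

Answer: 10 0 0 0 0

Derivation:
Queue lengths at query times:
  query t=9s: backlog = 10
  query t=15s: backlog = 0
  query t=16s: backlog = 0
  query t=18s: backlog = 0
  query t=19s: backlog = 0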